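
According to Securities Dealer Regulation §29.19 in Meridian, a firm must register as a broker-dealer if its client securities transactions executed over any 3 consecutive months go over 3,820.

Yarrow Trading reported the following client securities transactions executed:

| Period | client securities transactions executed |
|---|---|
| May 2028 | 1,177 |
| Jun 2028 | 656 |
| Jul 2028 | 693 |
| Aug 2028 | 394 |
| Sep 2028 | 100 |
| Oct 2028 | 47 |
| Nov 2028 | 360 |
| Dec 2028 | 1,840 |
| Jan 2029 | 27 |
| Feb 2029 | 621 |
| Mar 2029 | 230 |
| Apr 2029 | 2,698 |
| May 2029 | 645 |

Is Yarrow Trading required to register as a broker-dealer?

No

May 2028–Jul 2028: 1,177 + 656 + 693 = 2,526 (under)
Jun 2028–Aug 2028: 656 + 693 + 394 = 1,743 (under)
Jul 2028–Sep 2028: 693 + 394 + 100 = 1,187 (under)
Aug 2028–Oct 2028: 394 + 100 + 47 = 541 (under)
Sep 2028–Nov 2028: 100 + 47 + 360 = 507 (under)
Oct 2028–Dec 2028: 47 + 360 + 1,840 = 2,247 (under)
Nov 2028–Jan 2029: 360 + 1,840 + 27 = 2,227 (under)
Dec 2028–Feb 2029: 1,840 + 27 + 621 = 2,488 (under)
Jan 2029–Mar 2029: 27 + 621 + 230 = 878 (under)
Feb 2029–Apr 2029: 621 + 230 + 2,698 = 3,549 (under)
Mar 2029–May 2029: 230 + 2,698 + 645 = 3,573 (under)
No window exceeds 3,820.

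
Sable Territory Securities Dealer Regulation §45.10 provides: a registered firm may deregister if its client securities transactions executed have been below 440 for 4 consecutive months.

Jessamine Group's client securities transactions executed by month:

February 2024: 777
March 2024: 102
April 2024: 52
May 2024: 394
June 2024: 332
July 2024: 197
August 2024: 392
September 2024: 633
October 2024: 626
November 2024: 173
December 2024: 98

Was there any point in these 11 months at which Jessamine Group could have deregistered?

Months below 440: March 2024, April 2024, May 2024, June 2024, July 2024, August 2024, November 2024, December 2024.
Longest run of consecutive months below the threshold: 6.
6 ≥ 4, so Jessamine Group became eligible.

Yes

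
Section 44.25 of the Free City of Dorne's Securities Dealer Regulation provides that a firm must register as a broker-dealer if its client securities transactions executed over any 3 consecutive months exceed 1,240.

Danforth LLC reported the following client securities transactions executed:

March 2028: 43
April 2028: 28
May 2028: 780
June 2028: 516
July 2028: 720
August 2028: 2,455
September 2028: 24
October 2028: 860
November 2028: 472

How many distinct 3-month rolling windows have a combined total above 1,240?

March 2028–May 2028: 43 + 28 + 780 = 851 (under)
April 2028–June 2028: 28 + 780 + 516 = 1,324 (over)
May 2028–July 2028: 780 + 516 + 720 = 2,016 (over)
June 2028–August 2028: 516 + 720 + 2,455 = 3,691 (over)
July 2028–September 2028: 720 + 2,455 + 24 = 3,199 (over)
August 2028–October 2028: 2,455 + 24 + 860 = 3,339 (over)
September 2028–November 2028: 24 + 860 + 472 = 1,356 (over)
6 windows exceed the threshold.

6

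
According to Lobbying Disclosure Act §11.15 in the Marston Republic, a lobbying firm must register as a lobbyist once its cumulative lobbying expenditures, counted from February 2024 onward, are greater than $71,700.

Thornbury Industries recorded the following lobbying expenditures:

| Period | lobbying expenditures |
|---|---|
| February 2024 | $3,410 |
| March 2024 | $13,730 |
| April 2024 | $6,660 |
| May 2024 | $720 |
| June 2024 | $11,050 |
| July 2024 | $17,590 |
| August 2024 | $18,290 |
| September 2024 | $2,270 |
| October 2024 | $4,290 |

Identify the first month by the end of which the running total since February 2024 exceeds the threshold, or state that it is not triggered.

Through February 2024: $3,410
Through March 2024: $17,140
Through April 2024: $23,800
Through May 2024: $24,520
Through June 2024: $35,570
Through July 2024: $53,160
Through August 2024: $71,450
Through September 2024: $73,720 ← exceeds threshold

September 2024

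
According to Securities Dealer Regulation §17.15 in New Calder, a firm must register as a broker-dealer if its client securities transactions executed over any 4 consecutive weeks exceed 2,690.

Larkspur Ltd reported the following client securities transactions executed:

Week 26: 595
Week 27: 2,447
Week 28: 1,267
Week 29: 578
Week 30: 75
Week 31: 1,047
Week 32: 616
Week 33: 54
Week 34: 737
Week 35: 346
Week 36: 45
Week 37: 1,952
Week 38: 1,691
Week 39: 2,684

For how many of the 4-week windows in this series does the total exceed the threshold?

6

Week 26–Week 29: 595 + 2,447 + 1,267 + 578 = 4,887 (over)
Week 27–Week 30: 2,447 + 1,267 + 578 + 75 = 4,367 (over)
Week 28–Week 31: 1,267 + 578 + 75 + 1,047 = 2,967 (over)
Week 29–Week 32: 578 + 75 + 1,047 + 616 = 2,316 (under)
Week 30–Week 33: 75 + 1,047 + 616 + 54 = 1,792 (under)
Week 31–Week 34: 1,047 + 616 + 54 + 737 = 2,454 (under)
Week 32–Week 35: 616 + 54 + 737 + 346 = 1,753 (under)
Week 33–Week 36: 54 + 737 + 346 + 45 = 1,182 (under)
Week 34–Week 37: 737 + 346 + 45 + 1,952 = 3,080 (over)
Week 35–Week 38: 346 + 45 + 1,952 + 1,691 = 4,034 (over)
Week 36–Week 39: 45 + 1,952 + 1,691 + 2,684 = 6,372 (over)
6 windows exceed the threshold.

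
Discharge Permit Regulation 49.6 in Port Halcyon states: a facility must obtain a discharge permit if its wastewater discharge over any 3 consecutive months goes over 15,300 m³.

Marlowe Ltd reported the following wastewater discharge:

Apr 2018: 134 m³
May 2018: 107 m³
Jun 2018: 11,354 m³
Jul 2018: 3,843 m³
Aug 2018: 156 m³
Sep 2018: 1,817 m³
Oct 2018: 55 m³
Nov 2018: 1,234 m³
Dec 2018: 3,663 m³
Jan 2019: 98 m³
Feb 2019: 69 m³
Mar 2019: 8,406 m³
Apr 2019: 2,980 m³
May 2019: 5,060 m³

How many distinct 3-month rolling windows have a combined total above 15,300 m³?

3

Apr 2018–Jun 2018: 134 m³ + 107 m³ + 11,354 m³ = 11,595 m³ (under)
May 2018–Jul 2018: 107 m³ + 11,354 m³ + 3,843 m³ = 15,304 m³ (over)
Jun 2018–Aug 2018: 11,354 m³ + 3,843 m³ + 156 m³ = 15,353 m³ (over)
Jul 2018–Sep 2018: 3,843 m³ + 156 m³ + 1,817 m³ = 5,816 m³ (under)
Aug 2018–Oct 2018: 156 m³ + 1,817 m³ + 55 m³ = 2,028 m³ (under)
Sep 2018–Nov 2018: 1,817 m³ + 55 m³ + 1,234 m³ = 3,106 m³ (under)
Oct 2018–Dec 2018: 55 m³ + 1,234 m³ + 3,663 m³ = 4,952 m³ (under)
Nov 2018–Jan 2019: 1,234 m³ + 3,663 m³ + 98 m³ = 4,995 m³ (under)
Dec 2018–Feb 2019: 3,663 m³ + 98 m³ + 69 m³ = 3,830 m³ (under)
Jan 2019–Mar 2019: 98 m³ + 69 m³ + 8,406 m³ = 8,573 m³ (under)
Feb 2019–Apr 2019: 69 m³ + 8,406 m³ + 2,980 m³ = 11,455 m³ (under)
Mar 2019–May 2019: 8,406 m³ + 2,980 m³ + 5,060 m³ = 16,446 m³ (over)
3 windows exceed the threshold.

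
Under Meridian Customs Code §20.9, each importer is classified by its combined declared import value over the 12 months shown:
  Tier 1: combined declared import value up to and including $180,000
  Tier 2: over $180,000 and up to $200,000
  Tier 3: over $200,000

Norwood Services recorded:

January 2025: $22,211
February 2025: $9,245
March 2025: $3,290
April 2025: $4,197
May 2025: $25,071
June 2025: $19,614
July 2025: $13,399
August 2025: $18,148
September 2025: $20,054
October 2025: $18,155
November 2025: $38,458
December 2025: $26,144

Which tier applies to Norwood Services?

Combined declared import value: $22,211 + $9,245 + $3,290 + $4,197 + $25,071 + $19,614 + $13,399 + $18,148 + $20,054 + $18,155 + $38,458 + $26,144 = $217,986.
$217,986 > $200,000, so Tier 3 applies.

Tier 3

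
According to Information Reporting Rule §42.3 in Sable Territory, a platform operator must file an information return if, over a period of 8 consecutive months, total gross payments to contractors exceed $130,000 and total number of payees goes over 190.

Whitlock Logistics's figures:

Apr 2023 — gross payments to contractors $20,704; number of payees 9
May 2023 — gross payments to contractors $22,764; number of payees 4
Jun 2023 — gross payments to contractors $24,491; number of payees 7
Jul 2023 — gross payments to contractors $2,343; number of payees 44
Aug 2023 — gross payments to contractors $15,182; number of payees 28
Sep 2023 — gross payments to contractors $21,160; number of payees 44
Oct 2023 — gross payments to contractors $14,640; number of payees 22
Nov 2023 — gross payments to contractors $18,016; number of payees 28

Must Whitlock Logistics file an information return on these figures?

No

Total gross payments to contractors: $20,704 + $22,764 + $24,491 + $2,343 + $15,182 + $21,160 + $14,640 + $18,016 = $139,300 (> $130,000).
Total number of payees: 9 + 4 + 7 + 44 + 28 + 44 + 22 + 28 = 186 (≤ 190).
The test is 'and': the rule requires both, and at least one is not exceeded.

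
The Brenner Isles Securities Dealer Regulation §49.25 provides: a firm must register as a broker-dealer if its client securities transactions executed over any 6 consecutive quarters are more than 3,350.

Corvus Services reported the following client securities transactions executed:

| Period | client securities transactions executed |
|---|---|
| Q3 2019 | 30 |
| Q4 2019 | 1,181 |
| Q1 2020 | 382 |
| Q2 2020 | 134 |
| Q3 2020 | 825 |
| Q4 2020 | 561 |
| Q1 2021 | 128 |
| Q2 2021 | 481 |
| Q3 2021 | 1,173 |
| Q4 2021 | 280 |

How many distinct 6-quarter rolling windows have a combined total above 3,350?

1

Q3 2019–Q4 2020: 30 + 1,181 + 382 + 134 + 825 + 561 = 3,113 (under)
Q4 2019–Q1 2021: 1,181 + 382 + 134 + 825 + 561 + 128 = 3,211 (under)
Q1 2020–Q2 2021: 382 + 134 + 825 + 561 + 128 + 481 = 2,511 (under)
Q2 2020–Q3 2021: 134 + 825 + 561 + 128 + 481 + 1,173 = 3,302 (under)
Q3 2020–Q4 2021: 825 + 561 + 128 + 481 + 1,173 + 280 = 3,448 (over)
1 window exceeds the threshold.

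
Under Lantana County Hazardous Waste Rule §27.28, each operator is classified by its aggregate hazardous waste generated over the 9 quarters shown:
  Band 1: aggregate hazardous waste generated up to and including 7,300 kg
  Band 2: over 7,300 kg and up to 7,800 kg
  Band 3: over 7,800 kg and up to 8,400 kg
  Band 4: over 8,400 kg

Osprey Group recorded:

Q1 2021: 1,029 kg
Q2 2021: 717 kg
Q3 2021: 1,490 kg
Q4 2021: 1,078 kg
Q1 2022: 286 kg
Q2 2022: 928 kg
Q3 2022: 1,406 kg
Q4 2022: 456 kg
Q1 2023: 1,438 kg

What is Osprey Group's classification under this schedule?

Band 4

Aggregate hazardous waste generated: 1,029 kg + 717 kg + 1,490 kg + 1,078 kg + 286 kg + 928 kg + 1,406 kg + 456 kg + 1,438 kg = 8,828 kg.
8,828 kg > 8,400 kg, so Band 4 applies.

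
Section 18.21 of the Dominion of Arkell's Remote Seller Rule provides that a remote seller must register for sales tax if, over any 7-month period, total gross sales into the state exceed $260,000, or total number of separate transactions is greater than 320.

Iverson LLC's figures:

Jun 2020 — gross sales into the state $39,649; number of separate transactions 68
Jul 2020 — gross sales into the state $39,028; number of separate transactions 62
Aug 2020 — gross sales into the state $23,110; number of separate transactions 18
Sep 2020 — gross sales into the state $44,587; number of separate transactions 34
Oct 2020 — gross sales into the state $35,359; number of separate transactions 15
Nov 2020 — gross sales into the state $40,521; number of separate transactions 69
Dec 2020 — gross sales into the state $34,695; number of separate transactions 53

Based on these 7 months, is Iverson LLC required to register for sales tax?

No

Total gross sales into the state: $39,649 + $39,028 + $23,110 + $44,587 + $35,359 + $40,521 + $34,695 = $256,949 (≤ $260,000).
Total number of separate transactions: 68 + 62 + 18 + 34 + 15 + 69 + 53 = 319 (≤ 320).
The test is 'or': neither threshold is exceeded.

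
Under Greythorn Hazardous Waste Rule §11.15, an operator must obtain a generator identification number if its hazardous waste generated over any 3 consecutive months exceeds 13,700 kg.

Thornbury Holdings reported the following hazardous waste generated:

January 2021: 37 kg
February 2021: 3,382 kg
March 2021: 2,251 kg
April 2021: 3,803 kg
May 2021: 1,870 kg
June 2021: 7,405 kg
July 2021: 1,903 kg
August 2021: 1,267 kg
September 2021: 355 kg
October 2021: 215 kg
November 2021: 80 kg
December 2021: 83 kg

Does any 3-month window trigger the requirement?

January 2021–March 2021: 37 kg + 3,382 kg + 2,251 kg = 5,670 kg (under)
February 2021–April 2021: 3,382 kg + 2,251 kg + 3,803 kg = 9,436 kg (under)
March 2021–May 2021: 2,251 kg + 3,803 kg + 1,870 kg = 7,924 kg (under)
April 2021–June 2021: 3,803 kg + 1,870 kg + 7,405 kg = 13,078 kg (under)
May 2021–July 2021: 1,870 kg + 7,405 kg + 1,903 kg = 11,178 kg (under)
June 2021–August 2021: 7,405 kg + 1,903 kg + 1,267 kg = 10,575 kg (under)
July 2021–September 2021: 1,903 kg + 1,267 kg + 355 kg = 3,525 kg (under)
August 2021–October 2021: 1,267 kg + 355 kg + 215 kg = 1,837 kg (under)
September 2021–November 2021: 355 kg + 215 kg + 80 kg = 650 kg (under)
October 2021–December 2021: 215 kg + 80 kg + 83 kg = 378 kg (under)
No window exceeds 13,700 kg.

No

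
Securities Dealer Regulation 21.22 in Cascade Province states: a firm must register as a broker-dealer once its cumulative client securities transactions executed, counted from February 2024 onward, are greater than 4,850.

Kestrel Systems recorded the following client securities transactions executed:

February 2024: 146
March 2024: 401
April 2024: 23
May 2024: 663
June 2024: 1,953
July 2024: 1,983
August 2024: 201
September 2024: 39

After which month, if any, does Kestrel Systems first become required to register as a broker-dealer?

July 2024

Through February 2024: 146
Through March 2024: 547
Through April 2024: 570
Through May 2024: 1,233
Through June 2024: 3,186
Through July 2024: 5,169 ← exceeds threshold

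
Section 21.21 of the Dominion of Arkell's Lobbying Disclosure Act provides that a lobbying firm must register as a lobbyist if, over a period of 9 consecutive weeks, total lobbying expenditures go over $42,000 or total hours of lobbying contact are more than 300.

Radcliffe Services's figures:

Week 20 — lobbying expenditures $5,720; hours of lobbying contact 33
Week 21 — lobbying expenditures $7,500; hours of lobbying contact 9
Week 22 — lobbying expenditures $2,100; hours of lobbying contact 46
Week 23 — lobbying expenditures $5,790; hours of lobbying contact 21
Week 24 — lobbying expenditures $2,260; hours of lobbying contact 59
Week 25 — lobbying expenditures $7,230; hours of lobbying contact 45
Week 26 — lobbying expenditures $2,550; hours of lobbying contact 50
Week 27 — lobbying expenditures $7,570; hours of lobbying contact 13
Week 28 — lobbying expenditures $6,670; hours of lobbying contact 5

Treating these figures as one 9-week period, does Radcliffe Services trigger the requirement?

Yes

Total lobbying expenditures: $5,720 + $7,500 + $2,100 + $5,790 + $2,260 + $7,230 + $2,550 + $7,570 + $6,670 = $47,390 (> $42,000).
Total hours of lobbying contact: 33 + 9 + 46 + 21 + 59 + 45 + 50 + 13 + 5 = 281 (≤ 300).
The test is 'or': at least one threshold is exceeded.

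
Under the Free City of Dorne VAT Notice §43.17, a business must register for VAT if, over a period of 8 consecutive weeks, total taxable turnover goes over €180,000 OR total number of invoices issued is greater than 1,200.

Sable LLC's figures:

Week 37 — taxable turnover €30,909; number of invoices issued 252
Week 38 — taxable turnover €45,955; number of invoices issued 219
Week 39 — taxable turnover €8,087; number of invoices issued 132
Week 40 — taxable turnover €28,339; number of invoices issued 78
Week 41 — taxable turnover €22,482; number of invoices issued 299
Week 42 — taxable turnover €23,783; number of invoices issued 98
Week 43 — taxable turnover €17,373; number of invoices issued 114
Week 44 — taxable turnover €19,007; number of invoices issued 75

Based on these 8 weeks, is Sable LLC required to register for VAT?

Yes

Total taxable turnover: €30,909 + €45,955 + €8,087 + €28,339 + €22,482 + €23,783 + €17,373 + €19,007 = €195,935 (> €180,000).
Total number of invoices issued: 252 + 219 + 132 + 78 + 299 + 98 + 114 + 75 = 1,267 (> 1,200).
The test is 'or': at least one threshold is exceeded.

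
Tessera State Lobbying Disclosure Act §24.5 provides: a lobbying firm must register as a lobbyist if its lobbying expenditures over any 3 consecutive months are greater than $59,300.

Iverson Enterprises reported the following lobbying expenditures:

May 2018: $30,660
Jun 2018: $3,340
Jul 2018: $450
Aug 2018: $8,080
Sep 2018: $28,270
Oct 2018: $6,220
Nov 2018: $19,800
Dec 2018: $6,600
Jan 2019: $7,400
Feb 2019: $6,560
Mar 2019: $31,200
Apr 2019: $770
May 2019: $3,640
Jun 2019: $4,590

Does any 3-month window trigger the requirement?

May 2018–Jul 2018: $30,660 + $3,340 + $450 = $34,450 (under)
Jun 2018–Aug 2018: $3,340 + $450 + $8,080 = $11,870 (under)
Jul 2018–Sep 2018: $450 + $8,080 + $28,270 = $36,800 (under)
Aug 2018–Oct 2018: $8,080 + $28,270 + $6,220 = $42,570 (under)
Sep 2018–Nov 2018: $28,270 + $6,220 + $19,800 = $54,290 (under)
Oct 2018–Dec 2018: $6,220 + $19,800 + $6,600 = $32,620 (under)
Nov 2018–Jan 2019: $19,800 + $6,600 + $7,400 = $33,800 (under)
Dec 2018–Feb 2019: $6,600 + $7,400 + $6,560 = $20,560 (under)
Jan 2019–Mar 2019: $7,400 + $6,560 + $31,200 = $45,160 (under)
Feb 2019–Apr 2019: $6,560 + $31,200 + $770 = $38,530 (under)
Mar 2019–May 2019: $31,200 + $770 + $3,640 = $35,610 (under)
Apr 2019–Jun 2019: $770 + $3,640 + $4,590 = $9,000 (under)
No window exceeds $59,300.

No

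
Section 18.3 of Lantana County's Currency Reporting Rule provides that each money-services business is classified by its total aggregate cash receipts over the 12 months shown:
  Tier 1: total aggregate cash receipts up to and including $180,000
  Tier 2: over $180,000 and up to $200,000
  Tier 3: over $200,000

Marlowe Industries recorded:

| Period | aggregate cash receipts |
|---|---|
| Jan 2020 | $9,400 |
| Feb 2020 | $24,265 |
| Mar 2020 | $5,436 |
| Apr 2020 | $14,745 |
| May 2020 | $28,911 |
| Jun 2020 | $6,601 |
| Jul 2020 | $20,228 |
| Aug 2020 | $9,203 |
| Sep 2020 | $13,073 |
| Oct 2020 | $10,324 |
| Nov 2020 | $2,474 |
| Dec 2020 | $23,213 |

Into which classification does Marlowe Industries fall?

Total aggregate cash receipts: $9,400 + $24,265 + $5,436 + $14,745 + $28,911 + $6,601 + $20,228 + $9,203 + $13,073 + $10,324 + $2,474 + $23,213 = $167,873.
$167,873 ≤ $180,000, so Tier 1 applies.

Tier 1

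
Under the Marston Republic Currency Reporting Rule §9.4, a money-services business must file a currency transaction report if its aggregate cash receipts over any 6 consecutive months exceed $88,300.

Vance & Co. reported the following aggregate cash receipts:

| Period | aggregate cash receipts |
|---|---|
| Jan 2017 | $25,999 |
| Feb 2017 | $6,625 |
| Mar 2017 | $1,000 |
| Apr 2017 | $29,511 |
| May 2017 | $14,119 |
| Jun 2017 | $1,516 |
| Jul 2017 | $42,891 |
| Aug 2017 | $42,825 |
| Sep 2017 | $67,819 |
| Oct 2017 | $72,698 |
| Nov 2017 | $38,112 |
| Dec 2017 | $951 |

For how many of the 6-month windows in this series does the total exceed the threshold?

6

Jan 2017–Jun 2017: $25,999 + $6,625 + $1,000 + $29,511 + $14,119 + $1,516 = $78,770 (under)
Feb 2017–Jul 2017: $6,625 + $1,000 + $29,511 + $14,119 + $1,516 + $42,891 = $95,662 (over)
Mar 2017–Aug 2017: $1,000 + $29,511 + $14,119 + $1,516 + $42,891 + $42,825 = $131,862 (over)
Apr 2017–Sep 2017: $29,511 + $14,119 + $1,516 + $42,891 + $42,825 + $67,819 = $198,681 (over)
May 2017–Oct 2017: $14,119 + $1,516 + $42,891 + $42,825 + $67,819 + $72,698 = $241,868 (over)
Jun 2017–Nov 2017: $1,516 + $42,891 + $42,825 + $67,819 + $72,698 + $38,112 = $265,861 (over)
Jul 2017–Dec 2017: $42,891 + $42,825 + $67,819 + $72,698 + $38,112 + $951 = $265,296 (over)
6 windows exceed the threshold.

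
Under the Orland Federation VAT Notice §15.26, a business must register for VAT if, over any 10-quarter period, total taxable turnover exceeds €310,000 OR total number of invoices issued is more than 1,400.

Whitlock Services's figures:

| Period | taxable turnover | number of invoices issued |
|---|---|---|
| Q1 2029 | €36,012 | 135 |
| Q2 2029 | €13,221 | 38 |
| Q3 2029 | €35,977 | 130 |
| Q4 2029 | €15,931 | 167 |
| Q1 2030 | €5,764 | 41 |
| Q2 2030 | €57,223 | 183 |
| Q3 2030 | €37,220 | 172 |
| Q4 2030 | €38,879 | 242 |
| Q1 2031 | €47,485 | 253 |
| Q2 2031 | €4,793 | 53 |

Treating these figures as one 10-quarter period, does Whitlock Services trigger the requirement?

Total taxable turnover: €36,012 + €13,221 + €35,977 + €15,931 + €5,764 + €57,223 + €37,220 + €38,879 + €47,485 + €4,793 = €292,505 (≤ €310,000).
Total number of invoices issued: 135 + 38 + 130 + 167 + 41 + 183 + 172 + 242 + 253 + 53 = 1,414 (> 1,400).
The test is 'or': at least one threshold is exceeded.

Yes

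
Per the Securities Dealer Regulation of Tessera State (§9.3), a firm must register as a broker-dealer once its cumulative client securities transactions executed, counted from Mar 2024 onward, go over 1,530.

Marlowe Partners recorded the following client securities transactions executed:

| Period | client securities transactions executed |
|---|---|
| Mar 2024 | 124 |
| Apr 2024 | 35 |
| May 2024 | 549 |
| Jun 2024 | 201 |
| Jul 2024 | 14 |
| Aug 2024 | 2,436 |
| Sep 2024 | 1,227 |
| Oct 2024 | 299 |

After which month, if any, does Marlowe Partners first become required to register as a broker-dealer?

Through Mar 2024: 124
Through Apr 2024: 159
Through May 2024: 708
Through Jun 2024: 909
Through Jul 2024: 923
Through Aug 2024: 3,359 ← exceeds threshold

Aug 2024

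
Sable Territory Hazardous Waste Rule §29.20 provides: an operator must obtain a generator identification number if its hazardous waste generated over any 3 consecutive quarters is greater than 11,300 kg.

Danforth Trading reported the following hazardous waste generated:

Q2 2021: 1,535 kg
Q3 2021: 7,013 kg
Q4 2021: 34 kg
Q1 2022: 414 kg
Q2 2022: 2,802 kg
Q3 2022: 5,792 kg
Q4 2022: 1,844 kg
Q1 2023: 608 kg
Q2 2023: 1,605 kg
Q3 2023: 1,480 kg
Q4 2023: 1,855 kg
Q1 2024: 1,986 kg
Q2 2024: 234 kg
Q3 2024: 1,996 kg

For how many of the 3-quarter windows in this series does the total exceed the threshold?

Q2 2021–Q4 2021: 1,535 kg + 7,013 kg + 34 kg = 8,582 kg (under)
Q3 2021–Q1 2022: 7,013 kg + 34 kg + 414 kg = 7,461 kg (under)
Q4 2021–Q2 2022: 34 kg + 414 kg + 2,802 kg = 3,250 kg (under)
Q1 2022–Q3 2022: 414 kg + 2,802 kg + 5,792 kg = 9,008 kg (under)
Q2 2022–Q4 2022: 2,802 kg + 5,792 kg + 1,844 kg = 10,438 kg (under)
Q3 2022–Q1 2023: 5,792 kg + 1,844 kg + 608 kg = 8,244 kg (under)
Q4 2022–Q2 2023: 1,844 kg + 608 kg + 1,605 kg = 4,057 kg (under)
Q1 2023–Q3 2023: 608 kg + 1,605 kg + 1,480 kg = 3,693 kg (under)
Q2 2023–Q4 2023: 1,605 kg + 1,480 kg + 1,855 kg = 4,940 kg (under)
Q3 2023–Q1 2024: 1,480 kg + 1,855 kg + 1,986 kg = 5,321 kg (under)
Q4 2023–Q2 2024: 1,855 kg + 1,986 kg + 234 kg = 4,075 kg (under)
Q1 2024–Q3 2024: 1,986 kg + 234 kg + 1,996 kg = 4,216 kg (under)
0 windows exceed the threshold.

0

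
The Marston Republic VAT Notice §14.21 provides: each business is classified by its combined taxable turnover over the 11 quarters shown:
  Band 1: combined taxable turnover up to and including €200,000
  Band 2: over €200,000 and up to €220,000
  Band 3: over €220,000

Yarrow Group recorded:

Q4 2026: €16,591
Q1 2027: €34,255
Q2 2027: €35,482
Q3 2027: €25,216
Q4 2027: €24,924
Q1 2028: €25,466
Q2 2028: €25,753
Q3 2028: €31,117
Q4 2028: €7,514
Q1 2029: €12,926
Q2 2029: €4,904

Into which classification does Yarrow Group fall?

Combined taxable turnover: €16,591 + €34,255 + €35,482 + €25,216 + €24,924 + €25,466 + €25,753 + €31,117 + €7,514 + €12,926 + €4,904 = €244,148.
€244,148 > €220,000, so Band 3 applies.

Band 3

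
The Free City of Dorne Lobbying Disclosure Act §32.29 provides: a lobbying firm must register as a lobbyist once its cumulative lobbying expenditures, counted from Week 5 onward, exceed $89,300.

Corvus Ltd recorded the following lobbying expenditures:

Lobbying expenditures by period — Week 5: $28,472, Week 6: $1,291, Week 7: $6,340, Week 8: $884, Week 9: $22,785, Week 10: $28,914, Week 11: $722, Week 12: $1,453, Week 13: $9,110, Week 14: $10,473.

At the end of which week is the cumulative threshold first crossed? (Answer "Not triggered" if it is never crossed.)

Week 11

Through Week 5: $28,472
Through Week 6: $29,763
Through Week 7: $36,103
Through Week 8: $36,987
Through Week 9: $59,772
Through Week 10: $88,686
Through Week 11: $89,408 ← exceeds threshold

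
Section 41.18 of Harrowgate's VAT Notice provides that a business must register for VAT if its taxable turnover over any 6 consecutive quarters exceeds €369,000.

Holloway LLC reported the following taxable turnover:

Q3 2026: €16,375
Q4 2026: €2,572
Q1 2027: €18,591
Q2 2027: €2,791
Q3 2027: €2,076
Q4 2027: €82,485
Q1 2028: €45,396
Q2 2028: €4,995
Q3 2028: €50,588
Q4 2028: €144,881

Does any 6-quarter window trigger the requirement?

No

Q3 2026–Q4 2027: €16,375 + €2,572 + €18,591 + €2,791 + €2,076 + €82,485 = €124,890 (under)
Q4 2026–Q1 2028: €2,572 + €18,591 + €2,791 + €2,076 + €82,485 + €45,396 = €153,911 (under)
Q1 2027–Q2 2028: €18,591 + €2,791 + €2,076 + €82,485 + €45,396 + €4,995 = €156,334 (under)
Q2 2027–Q3 2028: €2,791 + €2,076 + €82,485 + €45,396 + €4,995 + €50,588 = €188,331 (under)
Q3 2027–Q4 2028: €2,076 + €82,485 + €45,396 + €4,995 + €50,588 + €144,881 = €330,421 (under)
No window exceeds €369,000.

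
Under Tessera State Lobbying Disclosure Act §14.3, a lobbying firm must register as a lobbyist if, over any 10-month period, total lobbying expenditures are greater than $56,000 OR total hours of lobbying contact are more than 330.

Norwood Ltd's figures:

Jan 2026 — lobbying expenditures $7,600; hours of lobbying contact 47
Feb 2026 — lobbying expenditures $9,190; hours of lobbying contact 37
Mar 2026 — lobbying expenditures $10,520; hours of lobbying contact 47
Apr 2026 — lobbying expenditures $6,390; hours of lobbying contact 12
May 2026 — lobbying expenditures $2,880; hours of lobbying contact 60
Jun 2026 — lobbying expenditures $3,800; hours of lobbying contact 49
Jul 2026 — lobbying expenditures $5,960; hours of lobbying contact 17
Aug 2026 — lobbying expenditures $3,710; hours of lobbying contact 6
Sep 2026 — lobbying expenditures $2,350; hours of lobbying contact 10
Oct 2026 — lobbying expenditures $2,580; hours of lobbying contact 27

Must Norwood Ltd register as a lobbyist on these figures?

Total lobbying expenditures: $7,600 + $9,190 + $10,520 + $6,390 + $2,880 + $3,800 + $5,960 + $3,710 + $2,350 + $2,580 = $54,980 (≤ $56,000).
Total hours of lobbying contact: 47 + 37 + 47 + 12 + 60 + 49 + 17 + 6 + 10 + 27 = 312 (≤ 330).
The test is 'or': neither threshold is exceeded.

No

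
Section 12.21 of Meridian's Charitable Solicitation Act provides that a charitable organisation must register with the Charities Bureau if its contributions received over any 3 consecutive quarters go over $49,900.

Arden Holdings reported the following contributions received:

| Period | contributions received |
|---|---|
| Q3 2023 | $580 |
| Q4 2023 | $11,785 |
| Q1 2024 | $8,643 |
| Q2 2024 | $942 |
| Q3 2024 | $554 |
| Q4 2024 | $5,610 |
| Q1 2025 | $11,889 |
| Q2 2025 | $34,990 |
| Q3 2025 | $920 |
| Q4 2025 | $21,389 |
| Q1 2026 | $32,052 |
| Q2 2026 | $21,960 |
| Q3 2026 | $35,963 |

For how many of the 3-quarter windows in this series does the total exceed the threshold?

Q3 2023–Q1 2024: $580 + $11,785 + $8,643 = $21,008 (under)
Q4 2023–Q2 2024: $11,785 + $8,643 + $942 = $21,370 (under)
Q1 2024–Q3 2024: $8,643 + $942 + $554 = $10,139 (under)
Q2 2024–Q4 2024: $942 + $554 + $5,610 = $7,106 (under)
Q3 2024–Q1 2025: $554 + $5,610 + $11,889 = $18,053 (under)
Q4 2024–Q2 2025: $5,610 + $11,889 + $34,990 = $52,489 (over)
Q1 2025–Q3 2025: $11,889 + $34,990 + $920 = $47,799 (under)
Q2 2025–Q4 2025: $34,990 + $920 + $21,389 = $57,299 (over)
Q3 2025–Q1 2026: $920 + $21,389 + $32,052 = $54,361 (over)
Q4 2025–Q2 2026: $21,389 + $32,052 + $21,960 = $75,401 (over)
Q1 2026–Q3 2026: $32,052 + $21,960 + $35,963 = $89,975 (over)
5 windows exceed the threshold.

5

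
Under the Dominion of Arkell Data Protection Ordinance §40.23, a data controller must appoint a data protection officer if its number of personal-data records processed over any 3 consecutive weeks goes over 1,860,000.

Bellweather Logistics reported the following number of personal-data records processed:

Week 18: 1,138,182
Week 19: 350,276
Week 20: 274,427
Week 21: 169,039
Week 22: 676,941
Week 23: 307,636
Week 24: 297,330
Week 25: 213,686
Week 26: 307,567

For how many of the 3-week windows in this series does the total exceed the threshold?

Week 18–Week 20: 1,138,182 + 350,276 + 274,427 = 1,762,885 (under)
Week 19–Week 21: 350,276 + 274,427 + 169,039 = 793,742 (under)
Week 20–Week 22: 274,427 + 169,039 + 676,941 = 1,120,407 (under)
Week 21–Week 23: 169,039 + 676,941 + 307,636 = 1,153,616 (under)
Week 22–Week 24: 676,941 + 307,636 + 297,330 = 1,281,907 (under)
Week 23–Week 25: 307,636 + 297,330 + 213,686 = 818,652 (under)
Week 24–Week 26: 297,330 + 213,686 + 307,567 = 818,583 (under)
0 windows exceed the threshold.

0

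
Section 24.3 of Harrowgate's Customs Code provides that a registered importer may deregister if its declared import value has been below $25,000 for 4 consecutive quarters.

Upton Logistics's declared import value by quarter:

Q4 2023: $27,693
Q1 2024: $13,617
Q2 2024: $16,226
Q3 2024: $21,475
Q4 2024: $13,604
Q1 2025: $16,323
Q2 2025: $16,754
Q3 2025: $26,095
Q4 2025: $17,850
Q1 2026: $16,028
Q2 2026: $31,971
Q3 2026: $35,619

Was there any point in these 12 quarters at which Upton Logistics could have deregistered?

Quarters below $25,000: Q1 2024, Q2 2024, Q3 2024, Q4 2024, Q1 2025, Q2 2025, Q4 2025, Q1 2026.
Longest run of consecutive quarters below the threshold: 6.
6 ≥ 4, so Upton Logistics became eligible.

Yes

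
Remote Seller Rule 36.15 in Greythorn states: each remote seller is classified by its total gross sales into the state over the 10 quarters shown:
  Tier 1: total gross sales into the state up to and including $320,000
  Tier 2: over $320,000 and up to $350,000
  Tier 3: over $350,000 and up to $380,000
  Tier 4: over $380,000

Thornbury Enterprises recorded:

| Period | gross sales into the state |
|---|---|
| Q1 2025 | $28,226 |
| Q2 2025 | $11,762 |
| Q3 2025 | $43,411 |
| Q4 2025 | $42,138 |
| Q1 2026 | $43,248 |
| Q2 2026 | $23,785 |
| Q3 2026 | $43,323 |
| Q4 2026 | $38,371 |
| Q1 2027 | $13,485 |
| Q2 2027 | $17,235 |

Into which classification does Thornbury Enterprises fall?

Tier 1

Total gross sales into the state: $28,226 + $11,762 + $43,411 + $42,138 + $43,248 + $23,785 + $43,323 + $38,371 + $13,485 + $17,235 = $304,984.
$304,984 ≤ $320,000, so Tier 1 applies.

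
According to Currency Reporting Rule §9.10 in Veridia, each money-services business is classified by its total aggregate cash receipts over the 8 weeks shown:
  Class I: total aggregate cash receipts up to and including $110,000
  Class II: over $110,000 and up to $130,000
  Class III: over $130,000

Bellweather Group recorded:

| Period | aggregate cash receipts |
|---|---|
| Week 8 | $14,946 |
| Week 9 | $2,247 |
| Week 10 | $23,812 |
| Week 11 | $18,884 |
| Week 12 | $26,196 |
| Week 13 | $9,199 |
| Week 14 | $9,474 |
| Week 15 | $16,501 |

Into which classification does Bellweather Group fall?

Class II

Total aggregate cash receipts: $14,946 + $2,247 + $23,812 + $18,884 + $26,196 + $9,199 + $9,474 + $16,501 = $121,259.
$110,000 < $121,259 ≤ $130,000, so Class II applies.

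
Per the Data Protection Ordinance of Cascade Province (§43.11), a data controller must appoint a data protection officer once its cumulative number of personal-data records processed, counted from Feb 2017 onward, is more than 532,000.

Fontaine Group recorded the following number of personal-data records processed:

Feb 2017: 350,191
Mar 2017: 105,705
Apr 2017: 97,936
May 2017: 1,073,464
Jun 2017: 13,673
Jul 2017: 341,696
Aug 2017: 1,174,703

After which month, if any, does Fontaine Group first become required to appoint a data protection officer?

Apr 2017

Through Feb 2017: 350,191
Through Mar 2017: 455,896
Through Apr 2017: 553,832 ← exceeds threshold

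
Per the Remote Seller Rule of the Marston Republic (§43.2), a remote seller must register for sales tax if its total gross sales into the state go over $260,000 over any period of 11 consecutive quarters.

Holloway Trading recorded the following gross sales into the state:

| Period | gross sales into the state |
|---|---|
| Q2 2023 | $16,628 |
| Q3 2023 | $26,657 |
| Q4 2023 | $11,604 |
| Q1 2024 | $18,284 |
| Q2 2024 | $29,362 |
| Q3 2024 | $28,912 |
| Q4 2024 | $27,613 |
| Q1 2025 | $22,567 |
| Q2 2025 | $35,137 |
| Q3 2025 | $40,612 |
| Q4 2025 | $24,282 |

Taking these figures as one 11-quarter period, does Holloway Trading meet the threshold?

Yes

Total gross sales into the state: $16,628 + $26,657 + $11,604 + $18,284 + $29,362 + $28,912 + $27,613 + $22,567 + $35,137 + $40,612 + $24,282 = $281,658.
$281,658 > $260,000, so the threshold is exceeded.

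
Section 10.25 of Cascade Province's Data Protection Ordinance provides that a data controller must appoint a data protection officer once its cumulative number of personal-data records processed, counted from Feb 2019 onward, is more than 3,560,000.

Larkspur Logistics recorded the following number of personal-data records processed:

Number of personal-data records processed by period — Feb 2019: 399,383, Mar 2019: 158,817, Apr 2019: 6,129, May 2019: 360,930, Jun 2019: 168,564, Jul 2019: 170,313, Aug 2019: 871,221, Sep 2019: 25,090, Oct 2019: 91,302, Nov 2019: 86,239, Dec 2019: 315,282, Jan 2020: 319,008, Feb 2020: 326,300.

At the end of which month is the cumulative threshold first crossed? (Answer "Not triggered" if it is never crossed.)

Through Feb 2019: 399,383
Through Mar 2019: 558,200
Through Apr 2019: 564,329
Through May 2019: 925,259
Through Jun 2019: 1,093,823
Through Jul 2019: 1,264,136
Through Aug 2019: 2,135,357
Through Sep 2019: 2,160,447
Through Oct 2019: 2,251,749
Through Nov 2019: 2,337,988
Through Dec 2019: 2,653,270
Through Jan 2020: 2,972,278
Through Feb 2020: 3,298,578
Final cumulative total 3,298,578 ≤ 3,560,000; the threshold is never exceeded.

Not triggered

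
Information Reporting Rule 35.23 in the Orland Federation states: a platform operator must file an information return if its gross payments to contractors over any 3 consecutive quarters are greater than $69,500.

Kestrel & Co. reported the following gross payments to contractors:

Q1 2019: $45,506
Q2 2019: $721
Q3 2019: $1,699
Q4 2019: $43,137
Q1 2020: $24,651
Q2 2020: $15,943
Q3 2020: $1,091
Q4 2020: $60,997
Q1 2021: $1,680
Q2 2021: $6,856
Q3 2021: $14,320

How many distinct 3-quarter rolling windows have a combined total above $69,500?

Q1 2019–Q3 2019: $45,506 + $721 + $1,699 = $47,926 (under)
Q2 2019–Q4 2019: $721 + $1,699 + $43,137 = $45,557 (under)
Q3 2019–Q1 2020: $1,699 + $43,137 + $24,651 = $69,487 (under)
Q4 2019–Q2 2020: $43,137 + $24,651 + $15,943 = $83,731 (over)
Q1 2020–Q3 2020: $24,651 + $15,943 + $1,091 = $41,685 (under)
Q2 2020–Q4 2020: $15,943 + $1,091 + $60,997 = $78,031 (over)
Q3 2020–Q1 2021: $1,091 + $60,997 + $1,680 = $63,768 (under)
Q4 2020–Q2 2021: $60,997 + $1,680 + $6,856 = $69,533 (over)
Q1 2021–Q3 2021: $1,680 + $6,856 + $14,320 = $22,856 (under)
3 windows exceed the threshold.

3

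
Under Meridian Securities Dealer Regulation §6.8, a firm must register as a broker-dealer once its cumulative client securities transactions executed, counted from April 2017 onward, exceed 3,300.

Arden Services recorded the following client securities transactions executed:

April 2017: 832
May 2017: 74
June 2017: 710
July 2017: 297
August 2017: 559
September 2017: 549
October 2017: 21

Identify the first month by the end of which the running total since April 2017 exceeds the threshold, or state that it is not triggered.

Not triggered

Through April 2017: 832
Through May 2017: 906
Through June 2017: 1,616
Through July 2017: 1,913
Through August 2017: 2,472
Through September 2017: 3,021
Through October 2017: 3,042
Final cumulative total 3,042 ≤ 3,300; the threshold is never exceeded.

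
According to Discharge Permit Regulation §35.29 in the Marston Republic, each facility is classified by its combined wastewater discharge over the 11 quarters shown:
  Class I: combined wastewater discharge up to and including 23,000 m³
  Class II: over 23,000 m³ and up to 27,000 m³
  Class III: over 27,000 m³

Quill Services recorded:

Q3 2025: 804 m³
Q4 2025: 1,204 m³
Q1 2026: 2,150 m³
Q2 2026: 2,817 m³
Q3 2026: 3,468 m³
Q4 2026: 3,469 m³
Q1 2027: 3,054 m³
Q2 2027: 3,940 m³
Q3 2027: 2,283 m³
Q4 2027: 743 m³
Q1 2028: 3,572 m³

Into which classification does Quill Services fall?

Combined wastewater discharge: 804 m³ + 1,204 m³ + 2,150 m³ + 2,817 m³ + 3,468 m³ + 3,469 m³ + 3,054 m³ + 3,940 m³ + 2,283 m³ + 743 m³ + 3,572 m³ = 27,504 m³.
27,504 m³ > 27,000 m³, so Class III applies.

Class III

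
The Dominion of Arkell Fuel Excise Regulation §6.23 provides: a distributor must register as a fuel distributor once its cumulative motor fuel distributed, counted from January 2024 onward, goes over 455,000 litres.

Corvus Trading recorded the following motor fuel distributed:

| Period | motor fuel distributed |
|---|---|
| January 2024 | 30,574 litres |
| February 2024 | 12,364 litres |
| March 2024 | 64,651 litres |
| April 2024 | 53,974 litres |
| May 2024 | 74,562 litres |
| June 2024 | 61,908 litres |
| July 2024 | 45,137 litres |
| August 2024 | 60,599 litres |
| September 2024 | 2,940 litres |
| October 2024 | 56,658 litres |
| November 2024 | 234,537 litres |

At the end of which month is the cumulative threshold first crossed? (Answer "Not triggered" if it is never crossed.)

Through January 2024: 30,574 litres
Through February 2024: 42,938 litres
Through March 2024: 107,589 litres
Through April 2024: 161,563 litres
Through May 2024: 236,125 litres
Through June 2024: 298,033 litres
Through July 2024: 343,170 litres
Through August 2024: 403,769 litres
Through September 2024: 406,709 litres
Through October 2024: 463,367 litres ← exceeds threshold

October 2024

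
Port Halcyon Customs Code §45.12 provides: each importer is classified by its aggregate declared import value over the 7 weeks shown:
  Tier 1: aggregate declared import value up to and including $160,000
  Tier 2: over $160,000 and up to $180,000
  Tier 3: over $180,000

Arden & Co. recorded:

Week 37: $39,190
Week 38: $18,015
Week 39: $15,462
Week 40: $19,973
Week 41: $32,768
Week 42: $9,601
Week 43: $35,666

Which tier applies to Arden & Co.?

Aggregate declared import value: $39,190 + $18,015 + $15,462 + $19,973 + $32,768 + $9,601 + $35,666 = $170,675.
$160,000 < $170,675 ≤ $180,000, so Tier 2 applies.

Tier 2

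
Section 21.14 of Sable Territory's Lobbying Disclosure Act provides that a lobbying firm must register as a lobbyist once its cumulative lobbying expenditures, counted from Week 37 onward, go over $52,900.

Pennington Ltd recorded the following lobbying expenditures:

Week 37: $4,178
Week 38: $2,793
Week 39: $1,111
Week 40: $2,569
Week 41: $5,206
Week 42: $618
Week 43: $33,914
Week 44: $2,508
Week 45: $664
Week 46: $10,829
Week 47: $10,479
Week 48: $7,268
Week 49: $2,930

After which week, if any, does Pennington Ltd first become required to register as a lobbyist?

Week 45

Through Week 37: $4,178
Through Week 38: $6,971
Through Week 39: $8,082
Through Week 40: $10,651
Through Week 41: $15,857
Through Week 42: $16,475
Through Week 43: $50,389
Through Week 44: $52,897
Through Week 45: $53,561 ← exceeds threshold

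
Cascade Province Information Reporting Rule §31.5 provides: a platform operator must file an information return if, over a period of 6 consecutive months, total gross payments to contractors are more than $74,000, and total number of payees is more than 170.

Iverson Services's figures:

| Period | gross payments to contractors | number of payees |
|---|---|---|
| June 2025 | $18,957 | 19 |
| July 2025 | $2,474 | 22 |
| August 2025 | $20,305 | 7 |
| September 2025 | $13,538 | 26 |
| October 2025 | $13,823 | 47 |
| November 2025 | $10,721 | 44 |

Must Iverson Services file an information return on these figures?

No

Total gross payments to contractors: $18,957 + $2,474 + $20,305 + $13,538 + $13,823 + $10,721 = $79,818 (> $74,000).
Total number of payees: 19 + 22 + 7 + 26 + 47 + 44 = 165 (≤ 170).
The test is 'and': the rule requires both, and at least one is not exceeded.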